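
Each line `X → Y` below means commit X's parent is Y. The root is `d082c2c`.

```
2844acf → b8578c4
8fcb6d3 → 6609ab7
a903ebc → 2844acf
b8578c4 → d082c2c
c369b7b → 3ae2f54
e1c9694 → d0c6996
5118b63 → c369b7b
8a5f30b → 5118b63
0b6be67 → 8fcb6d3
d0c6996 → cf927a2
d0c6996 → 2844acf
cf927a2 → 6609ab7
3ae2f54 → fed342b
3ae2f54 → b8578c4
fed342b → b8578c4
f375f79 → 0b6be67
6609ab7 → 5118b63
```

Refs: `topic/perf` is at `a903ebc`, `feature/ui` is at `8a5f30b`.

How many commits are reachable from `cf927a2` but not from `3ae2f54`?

Reachable from cf927a2: {3ae2f54, 5118b63, 6609ab7, b8578c4, c369b7b, cf927a2, d082c2c, fed342b}.
Reachable from 3ae2f54: {3ae2f54, b8578c4, d082c2c, fed342b}.
In cf927a2's history but not 3ae2f54's: {5118b63, 6609ab7, c369b7b, cf927a2} — 4 commits.

4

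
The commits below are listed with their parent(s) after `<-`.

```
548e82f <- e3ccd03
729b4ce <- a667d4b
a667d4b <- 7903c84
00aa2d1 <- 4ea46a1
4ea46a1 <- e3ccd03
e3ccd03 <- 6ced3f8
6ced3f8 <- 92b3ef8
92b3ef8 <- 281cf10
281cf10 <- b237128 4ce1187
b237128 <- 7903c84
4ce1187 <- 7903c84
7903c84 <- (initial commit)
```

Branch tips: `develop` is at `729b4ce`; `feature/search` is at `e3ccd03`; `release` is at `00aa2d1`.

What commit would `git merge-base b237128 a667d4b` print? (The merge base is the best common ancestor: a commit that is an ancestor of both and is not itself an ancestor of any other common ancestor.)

Ancestors of b237128: {7903c84, b237128}.
Ancestors of a667d4b: {7903c84, a667d4b}.
Common ancestors: {7903c84}.
The only common ancestor is 7903c84, so it is the merge base.

7903c84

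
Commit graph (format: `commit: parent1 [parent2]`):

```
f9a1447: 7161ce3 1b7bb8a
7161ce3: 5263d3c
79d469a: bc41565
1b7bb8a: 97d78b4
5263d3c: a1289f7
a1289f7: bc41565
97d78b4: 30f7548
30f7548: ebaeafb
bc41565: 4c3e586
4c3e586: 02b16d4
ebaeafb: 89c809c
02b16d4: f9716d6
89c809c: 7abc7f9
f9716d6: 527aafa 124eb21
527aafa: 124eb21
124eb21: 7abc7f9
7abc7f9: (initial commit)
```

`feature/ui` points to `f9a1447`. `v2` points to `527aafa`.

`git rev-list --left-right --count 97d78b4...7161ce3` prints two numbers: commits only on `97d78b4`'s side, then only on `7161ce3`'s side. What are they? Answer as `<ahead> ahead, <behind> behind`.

Reachable from 97d78b4: {30f7548, 7abc7f9, 89c809c, 97d78b4, ebaeafb}.
Reachable from 7161ce3: {02b16d4, 124eb21, 4c3e586, 5263d3c, 527aafa, 7161ce3, 7abc7f9, a1289f7, bc41565, f9716d6}.
Only in 97d78b4's history (ahead): {30f7548, 89c809c, 97d78b4, ebaeafb} — 4.
Only in 7161ce3's history (behind): {02b16d4, 124eb21, 4c3e586, 5263d3c, 527aafa, 7161ce3, a1289f7, bc41565, f9716d6} — 9.

4 ahead, 9 behind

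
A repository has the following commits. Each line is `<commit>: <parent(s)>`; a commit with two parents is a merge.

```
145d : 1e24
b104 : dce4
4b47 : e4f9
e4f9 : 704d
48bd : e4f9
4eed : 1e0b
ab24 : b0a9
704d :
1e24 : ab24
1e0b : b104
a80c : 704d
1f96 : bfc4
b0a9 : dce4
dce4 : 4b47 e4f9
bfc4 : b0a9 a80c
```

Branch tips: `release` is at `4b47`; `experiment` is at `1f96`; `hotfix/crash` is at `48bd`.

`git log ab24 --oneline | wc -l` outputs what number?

Walking parent pointers from ab24: reachable set = {4b47, 704d, ab24, b0a9, dce4, e4f9}.
That is 6 commits.

6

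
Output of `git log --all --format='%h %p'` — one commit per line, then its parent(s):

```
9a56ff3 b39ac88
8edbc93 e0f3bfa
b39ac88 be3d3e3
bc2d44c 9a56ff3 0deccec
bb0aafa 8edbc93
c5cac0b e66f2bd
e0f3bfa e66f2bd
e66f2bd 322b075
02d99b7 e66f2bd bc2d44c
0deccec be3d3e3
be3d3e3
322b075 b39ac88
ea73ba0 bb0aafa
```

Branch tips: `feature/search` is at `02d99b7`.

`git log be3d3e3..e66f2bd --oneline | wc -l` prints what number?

Reachable from e66f2bd: {322b075, b39ac88, be3d3e3, e66f2bd}.
Reachable from be3d3e3: {be3d3e3}.
In e66f2bd's history but not be3d3e3's: {322b075, b39ac88, e66f2bd} — 3 commits.

3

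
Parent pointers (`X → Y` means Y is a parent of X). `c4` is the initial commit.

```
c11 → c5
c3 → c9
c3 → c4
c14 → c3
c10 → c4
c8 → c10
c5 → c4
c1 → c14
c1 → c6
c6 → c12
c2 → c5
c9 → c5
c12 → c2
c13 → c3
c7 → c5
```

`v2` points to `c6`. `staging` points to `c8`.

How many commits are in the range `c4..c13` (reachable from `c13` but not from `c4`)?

Reachable from c13: {c13, c3, c4, c5, c9}.
Reachable from c4: {c4}.
In c13's history but not c4's: {c13, c3, c5, c9} — 4 commits.

4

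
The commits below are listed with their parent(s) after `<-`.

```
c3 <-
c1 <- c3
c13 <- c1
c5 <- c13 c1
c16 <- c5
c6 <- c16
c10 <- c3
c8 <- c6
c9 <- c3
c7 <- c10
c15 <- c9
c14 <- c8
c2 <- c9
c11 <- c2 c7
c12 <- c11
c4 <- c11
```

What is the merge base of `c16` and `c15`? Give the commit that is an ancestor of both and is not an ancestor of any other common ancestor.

Ancestors of c16: {c1, c13, c16, c3, c5}.
Ancestors of c15: {c15, c3, c9}.
Common ancestors: {c3}.
The only common ancestor is c3, so it is the merge base.

c3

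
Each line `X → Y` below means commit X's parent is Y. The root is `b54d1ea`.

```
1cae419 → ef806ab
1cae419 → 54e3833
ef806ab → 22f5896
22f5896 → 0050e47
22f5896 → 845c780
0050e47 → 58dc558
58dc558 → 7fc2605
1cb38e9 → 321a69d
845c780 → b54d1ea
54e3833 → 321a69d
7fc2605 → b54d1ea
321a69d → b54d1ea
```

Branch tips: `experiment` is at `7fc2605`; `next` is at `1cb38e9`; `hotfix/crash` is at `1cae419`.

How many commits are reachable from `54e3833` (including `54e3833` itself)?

3

Walking parent pointers from 54e3833: reachable set = {321a69d, 54e3833, b54d1ea}.
That is 3 commits.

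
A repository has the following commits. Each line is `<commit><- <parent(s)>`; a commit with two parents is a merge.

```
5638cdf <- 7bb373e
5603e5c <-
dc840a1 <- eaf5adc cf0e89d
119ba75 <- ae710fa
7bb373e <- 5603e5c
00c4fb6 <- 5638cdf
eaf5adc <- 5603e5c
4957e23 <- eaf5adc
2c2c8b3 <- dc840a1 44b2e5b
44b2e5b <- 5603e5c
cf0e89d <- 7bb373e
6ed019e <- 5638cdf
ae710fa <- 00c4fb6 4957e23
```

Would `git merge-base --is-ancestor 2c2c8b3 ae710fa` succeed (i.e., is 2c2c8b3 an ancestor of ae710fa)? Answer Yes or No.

Ancestors of ae710fa: {00c4fb6, 4957e23, 5603e5c, 5638cdf, 7bb373e, ae710fa, eaf5adc}.
2c2c8b3 is not in that set, so it is not an ancestor of ae710fa.

No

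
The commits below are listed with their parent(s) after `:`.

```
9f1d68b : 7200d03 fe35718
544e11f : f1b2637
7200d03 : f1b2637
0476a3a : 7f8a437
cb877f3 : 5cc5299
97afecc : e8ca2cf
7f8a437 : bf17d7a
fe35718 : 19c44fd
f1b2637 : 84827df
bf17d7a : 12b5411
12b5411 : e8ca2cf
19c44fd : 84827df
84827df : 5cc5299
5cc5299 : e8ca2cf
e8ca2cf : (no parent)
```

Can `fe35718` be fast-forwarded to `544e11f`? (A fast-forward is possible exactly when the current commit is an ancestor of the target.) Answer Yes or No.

No

A fast-forward from fe35718 to 544e11f is possible iff fe35718 is an ancestor of 544e11f.
Ancestors of 544e11f: {544e11f, 5cc5299, 84827df, e8ca2cf, f1b2637}.
fe35718 is not among them, so fast-forward is not possible.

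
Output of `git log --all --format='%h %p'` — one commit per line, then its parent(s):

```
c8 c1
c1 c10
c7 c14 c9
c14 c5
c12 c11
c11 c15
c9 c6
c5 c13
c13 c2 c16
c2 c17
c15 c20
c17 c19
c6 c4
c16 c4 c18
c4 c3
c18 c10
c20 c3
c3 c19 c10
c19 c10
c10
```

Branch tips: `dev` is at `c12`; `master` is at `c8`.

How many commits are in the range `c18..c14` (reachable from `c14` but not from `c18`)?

Reachable from c14: {c10, c13, c14, c16, c17, c18, c19, c2, c3, c4, c5}.
Reachable from c18: {c10, c18}.
In c14's history but not c18's: {c13, c14, c16, c17, c19, c2, c3, c4, c5} — 9 commits.

9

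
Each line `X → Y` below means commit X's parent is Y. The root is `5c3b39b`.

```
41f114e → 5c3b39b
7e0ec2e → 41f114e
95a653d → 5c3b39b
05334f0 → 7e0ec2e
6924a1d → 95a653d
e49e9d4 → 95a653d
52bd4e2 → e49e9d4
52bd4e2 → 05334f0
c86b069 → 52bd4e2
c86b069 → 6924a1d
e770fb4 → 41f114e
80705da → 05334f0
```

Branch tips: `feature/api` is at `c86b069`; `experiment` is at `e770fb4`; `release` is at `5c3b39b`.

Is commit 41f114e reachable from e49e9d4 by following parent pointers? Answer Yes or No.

Ancestors of e49e9d4: {5c3b39b, 95a653d, e49e9d4}.
41f114e is not in that set, so it is not an ancestor of e49e9d4.

No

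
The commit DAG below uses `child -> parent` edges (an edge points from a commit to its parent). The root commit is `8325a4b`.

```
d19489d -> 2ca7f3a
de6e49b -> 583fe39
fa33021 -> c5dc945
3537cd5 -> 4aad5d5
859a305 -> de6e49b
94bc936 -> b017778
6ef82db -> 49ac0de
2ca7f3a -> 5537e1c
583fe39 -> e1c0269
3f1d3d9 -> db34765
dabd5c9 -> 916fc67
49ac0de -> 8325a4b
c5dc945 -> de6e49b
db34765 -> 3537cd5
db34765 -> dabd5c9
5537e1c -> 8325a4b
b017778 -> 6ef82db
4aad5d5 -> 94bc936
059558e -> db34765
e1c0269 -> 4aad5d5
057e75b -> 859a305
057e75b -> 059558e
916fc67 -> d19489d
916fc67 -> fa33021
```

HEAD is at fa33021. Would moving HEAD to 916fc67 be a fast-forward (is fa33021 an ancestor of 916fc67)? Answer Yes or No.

Yes

A fast-forward from fa33021 to 916fc67 is possible iff fa33021 is an ancestor of 916fc67.
Ancestors of 916fc67: {2ca7f3a, 49ac0de, 4aad5d5, 5537e1c, 583fe39, 6ef82db, 8325a4b, 916fc67, 94bc936, b017778, c5dc945, d19489d, de6e49b, e1c0269, fa33021}.
fa33021 is among them, so fast-forward is possible.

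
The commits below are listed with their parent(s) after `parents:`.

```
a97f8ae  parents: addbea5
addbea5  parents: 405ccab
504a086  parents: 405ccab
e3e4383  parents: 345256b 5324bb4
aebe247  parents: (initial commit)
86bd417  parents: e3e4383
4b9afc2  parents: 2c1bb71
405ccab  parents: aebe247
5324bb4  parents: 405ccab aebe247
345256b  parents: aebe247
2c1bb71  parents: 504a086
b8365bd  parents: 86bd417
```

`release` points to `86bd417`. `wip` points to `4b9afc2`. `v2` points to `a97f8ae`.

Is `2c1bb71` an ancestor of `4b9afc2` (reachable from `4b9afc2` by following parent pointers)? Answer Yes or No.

Yes

Ancestors of 4b9afc2 (commits reachable by following parents): {2c1bb71, 405ccab, 4b9afc2, 504a086, aebe247}.
2c1bb71 is in that set, so it is an ancestor of 4b9afc2.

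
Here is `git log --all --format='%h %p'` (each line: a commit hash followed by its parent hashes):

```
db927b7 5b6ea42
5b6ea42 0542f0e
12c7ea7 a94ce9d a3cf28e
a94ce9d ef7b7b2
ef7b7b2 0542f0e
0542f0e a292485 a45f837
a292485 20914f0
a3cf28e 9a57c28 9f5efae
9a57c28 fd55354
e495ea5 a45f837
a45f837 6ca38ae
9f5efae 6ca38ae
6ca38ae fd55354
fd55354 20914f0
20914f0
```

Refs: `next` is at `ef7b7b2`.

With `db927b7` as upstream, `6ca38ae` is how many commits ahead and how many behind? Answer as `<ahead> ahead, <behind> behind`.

0 ahead, 5 behind

Reachable from 6ca38ae: {20914f0, 6ca38ae, fd55354}.
Reachable from db927b7: {0542f0e, 20914f0, 5b6ea42, 6ca38ae, a292485, a45f837, db927b7, fd55354}.
Only in 6ca38ae's history (ahead): {} — 0.
Only in db927b7's history (behind): {0542f0e, 5b6ea42, a292485, a45f837, db927b7} — 5.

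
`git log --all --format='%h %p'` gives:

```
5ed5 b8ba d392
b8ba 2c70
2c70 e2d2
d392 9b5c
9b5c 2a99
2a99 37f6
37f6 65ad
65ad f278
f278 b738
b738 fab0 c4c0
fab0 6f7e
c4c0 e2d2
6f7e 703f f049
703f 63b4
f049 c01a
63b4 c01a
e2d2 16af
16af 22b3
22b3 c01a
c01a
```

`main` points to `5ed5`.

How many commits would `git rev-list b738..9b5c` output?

Reachable from 9b5c: {16af, 22b3, 2a99, 37f6, 63b4, 65ad, 6f7e, 703f, 9b5c, b738, c01a, c4c0, e2d2, f049, f278, fab0}.
Reachable from b738: {16af, 22b3, 63b4, 6f7e, 703f, b738, c01a, c4c0, e2d2, f049, fab0}.
In 9b5c's history but not b738's: {2a99, 37f6, 65ad, 9b5c, f278} — 5 commits.

5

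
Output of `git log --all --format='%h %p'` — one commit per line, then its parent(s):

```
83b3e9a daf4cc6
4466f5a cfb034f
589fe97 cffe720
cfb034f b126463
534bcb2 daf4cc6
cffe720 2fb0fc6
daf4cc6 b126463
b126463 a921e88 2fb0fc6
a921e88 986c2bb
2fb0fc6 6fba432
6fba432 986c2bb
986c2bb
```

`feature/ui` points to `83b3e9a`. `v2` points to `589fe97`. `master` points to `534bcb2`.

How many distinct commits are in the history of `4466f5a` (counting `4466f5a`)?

7

Walking parent pointers from 4466f5a: reachable set = {2fb0fc6, 4466f5a, 6fba432, 986c2bb, a921e88, b126463, cfb034f}.
That is 7 commits.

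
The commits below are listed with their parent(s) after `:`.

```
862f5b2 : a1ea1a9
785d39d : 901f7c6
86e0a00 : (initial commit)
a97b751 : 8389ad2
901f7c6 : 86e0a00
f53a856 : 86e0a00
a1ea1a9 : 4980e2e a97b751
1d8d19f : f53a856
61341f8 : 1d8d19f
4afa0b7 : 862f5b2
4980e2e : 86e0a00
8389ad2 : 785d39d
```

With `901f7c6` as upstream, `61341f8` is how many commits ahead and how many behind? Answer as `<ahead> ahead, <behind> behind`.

Reachable from 61341f8: {1d8d19f, 61341f8, 86e0a00, f53a856}.
Reachable from 901f7c6: {86e0a00, 901f7c6}.
Only in 61341f8's history (ahead): {1d8d19f, 61341f8, f53a856} — 3.
Only in 901f7c6's history (behind): {901f7c6} — 1.

3 ahead, 1 behind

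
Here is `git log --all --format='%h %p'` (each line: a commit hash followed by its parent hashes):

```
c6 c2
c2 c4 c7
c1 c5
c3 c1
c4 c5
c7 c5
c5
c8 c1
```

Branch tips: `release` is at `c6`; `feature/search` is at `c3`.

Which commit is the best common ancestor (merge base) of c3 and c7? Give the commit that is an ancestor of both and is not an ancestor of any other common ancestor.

Ancestors of c3: {c1, c3, c5}.
Ancestors of c7: {c5, c7}.
Common ancestors: {c5}.
The only common ancestor is c5, so it is the merge base.

c5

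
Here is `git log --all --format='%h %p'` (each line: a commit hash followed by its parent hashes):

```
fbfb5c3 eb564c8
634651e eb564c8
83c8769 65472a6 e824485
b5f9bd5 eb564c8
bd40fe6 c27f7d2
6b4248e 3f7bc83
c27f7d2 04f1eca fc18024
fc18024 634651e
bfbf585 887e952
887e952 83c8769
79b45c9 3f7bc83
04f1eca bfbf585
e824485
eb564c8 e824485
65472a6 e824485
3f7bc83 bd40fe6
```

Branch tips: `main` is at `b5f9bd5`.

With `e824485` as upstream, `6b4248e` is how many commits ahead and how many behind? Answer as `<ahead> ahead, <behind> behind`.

12 ahead, 0 behind

Reachable from 6b4248e: {04f1eca, 3f7bc83, 634651e, 65472a6, 6b4248e, 83c8769, 887e952, bd40fe6, bfbf585, c27f7d2, e824485, eb564c8, fc18024}.
Reachable from e824485: {e824485}.
Only in 6b4248e's history (ahead): {04f1eca, 3f7bc83, 634651e, 65472a6, 6b4248e, 83c8769, 887e952, bd40fe6, bfbf585, c27f7d2, eb564c8, fc18024} — 12.
Only in e824485's history (behind): {} — 0.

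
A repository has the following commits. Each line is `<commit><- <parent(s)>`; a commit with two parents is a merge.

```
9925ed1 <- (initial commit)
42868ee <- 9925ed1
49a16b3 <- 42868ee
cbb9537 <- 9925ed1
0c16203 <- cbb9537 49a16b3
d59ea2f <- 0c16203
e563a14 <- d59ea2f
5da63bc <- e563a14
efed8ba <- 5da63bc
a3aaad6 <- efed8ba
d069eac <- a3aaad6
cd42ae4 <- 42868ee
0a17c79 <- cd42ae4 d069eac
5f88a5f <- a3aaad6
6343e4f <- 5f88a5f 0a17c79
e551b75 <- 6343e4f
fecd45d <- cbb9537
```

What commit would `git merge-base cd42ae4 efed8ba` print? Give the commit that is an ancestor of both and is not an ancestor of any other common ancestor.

Ancestors of cd42ae4: {42868ee, 9925ed1, cd42ae4}.
Ancestors of efed8ba: {0c16203, 42868ee, 49a16b3, 5da63bc, 9925ed1, cbb9537, d59ea2f, e563a14, efed8ba}.
Common ancestors: {42868ee, 9925ed1}.
Among these, 42868ee is not an ancestor of any other common ancestor — it is the merge base.

42868ee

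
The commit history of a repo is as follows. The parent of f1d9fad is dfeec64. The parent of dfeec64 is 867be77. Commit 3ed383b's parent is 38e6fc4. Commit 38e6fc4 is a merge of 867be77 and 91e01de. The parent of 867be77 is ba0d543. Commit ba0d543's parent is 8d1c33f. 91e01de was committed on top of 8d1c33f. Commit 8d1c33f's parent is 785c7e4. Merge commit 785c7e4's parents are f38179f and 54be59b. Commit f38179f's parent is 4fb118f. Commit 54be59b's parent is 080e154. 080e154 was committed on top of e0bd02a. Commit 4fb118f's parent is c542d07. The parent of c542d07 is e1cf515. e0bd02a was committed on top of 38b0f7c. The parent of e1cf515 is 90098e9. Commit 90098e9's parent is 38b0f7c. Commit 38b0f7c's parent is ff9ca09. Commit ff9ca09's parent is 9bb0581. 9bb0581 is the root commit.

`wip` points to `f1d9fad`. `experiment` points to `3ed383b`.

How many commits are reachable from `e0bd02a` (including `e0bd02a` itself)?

4

Walking parent pointers from e0bd02a: reachable set = {38b0f7c, 9bb0581, e0bd02a, ff9ca09}.
That is 4 commits.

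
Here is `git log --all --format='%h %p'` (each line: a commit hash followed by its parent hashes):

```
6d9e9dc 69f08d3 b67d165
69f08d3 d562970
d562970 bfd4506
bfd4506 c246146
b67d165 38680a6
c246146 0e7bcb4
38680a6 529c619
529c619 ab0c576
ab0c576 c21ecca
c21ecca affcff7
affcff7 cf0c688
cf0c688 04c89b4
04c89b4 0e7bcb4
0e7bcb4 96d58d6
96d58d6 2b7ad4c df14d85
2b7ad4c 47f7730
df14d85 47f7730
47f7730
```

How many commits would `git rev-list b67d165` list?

Walking parent pointers from b67d165: reachable set = {04c89b4, 0e7bcb4, 2b7ad4c, 38680a6, 47f7730, 529c619, 96d58d6, ab0c576, affcff7, b67d165, c21ecca, cf0c688, df14d85}.
That is 13 commits.

13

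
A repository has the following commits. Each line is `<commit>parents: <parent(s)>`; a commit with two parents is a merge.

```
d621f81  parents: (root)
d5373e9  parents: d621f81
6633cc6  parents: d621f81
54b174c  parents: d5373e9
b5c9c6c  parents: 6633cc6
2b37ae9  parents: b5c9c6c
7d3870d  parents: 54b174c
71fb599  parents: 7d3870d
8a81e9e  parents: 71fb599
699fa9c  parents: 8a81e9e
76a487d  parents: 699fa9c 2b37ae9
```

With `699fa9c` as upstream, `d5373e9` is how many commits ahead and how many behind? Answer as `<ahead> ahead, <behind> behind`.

0 ahead, 5 behind

Reachable from d5373e9: {d5373e9, d621f81}.
Reachable from 699fa9c: {54b174c, 699fa9c, 71fb599, 7d3870d, 8a81e9e, d5373e9, d621f81}.
Only in d5373e9's history (ahead): {} — 0.
Only in 699fa9c's history (behind): {54b174c, 699fa9c, 71fb599, 7d3870d, 8a81e9e} — 5.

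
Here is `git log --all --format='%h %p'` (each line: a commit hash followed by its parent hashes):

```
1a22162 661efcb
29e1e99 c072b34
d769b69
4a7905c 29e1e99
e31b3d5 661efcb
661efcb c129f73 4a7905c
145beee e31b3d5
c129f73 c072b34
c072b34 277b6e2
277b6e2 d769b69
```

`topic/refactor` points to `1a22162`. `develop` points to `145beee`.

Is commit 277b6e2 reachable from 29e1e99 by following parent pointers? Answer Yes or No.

Ancestors of 29e1e99 (commits reachable by following parents): {277b6e2, 29e1e99, c072b34, d769b69}.
277b6e2 is in that set, so it is an ancestor of 29e1e99.

Yes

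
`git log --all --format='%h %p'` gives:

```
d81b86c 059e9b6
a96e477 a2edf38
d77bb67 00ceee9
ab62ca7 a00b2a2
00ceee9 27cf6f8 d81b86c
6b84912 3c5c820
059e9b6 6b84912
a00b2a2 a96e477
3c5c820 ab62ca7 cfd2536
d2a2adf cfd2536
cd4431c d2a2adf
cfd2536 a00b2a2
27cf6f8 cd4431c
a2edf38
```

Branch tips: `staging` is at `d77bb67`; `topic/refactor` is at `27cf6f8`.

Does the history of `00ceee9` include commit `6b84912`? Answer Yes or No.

Ancestors of 00ceee9 (commits reachable by following parents): {00ceee9, 059e9b6, 27cf6f8, 3c5c820, 6b84912, a00b2a2, a2edf38, a96e477, ab62ca7, cd4431c, cfd2536, d2a2adf, d81b86c}.
6b84912 is in that set, so it is an ancestor of 00ceee9.

Yes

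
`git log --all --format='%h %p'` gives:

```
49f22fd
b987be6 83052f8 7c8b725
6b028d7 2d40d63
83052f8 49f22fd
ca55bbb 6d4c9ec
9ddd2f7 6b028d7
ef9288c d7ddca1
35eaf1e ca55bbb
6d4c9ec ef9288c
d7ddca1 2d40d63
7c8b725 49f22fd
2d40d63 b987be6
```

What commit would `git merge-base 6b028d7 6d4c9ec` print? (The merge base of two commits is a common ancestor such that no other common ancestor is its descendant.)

Ancestors of 6b028d7: {2d40d63, 49f22fd, 6b028d7, 7c8b725, 83052f8, b987be6}.
Ancestors of 6d4c9ec: {2d40d63, 49f22fd, 6d4c9ec, 7c8b725, 83052f8, b987be6, d7ddca1, ef9288c}.
Common ancestors: {2d40d63, 49f22fd, 7c8b725, 83052f8, b987be6}.
Among these, 2d40d63 is not an ancestor of any other common ancestor — it is the merge base.

2d40d63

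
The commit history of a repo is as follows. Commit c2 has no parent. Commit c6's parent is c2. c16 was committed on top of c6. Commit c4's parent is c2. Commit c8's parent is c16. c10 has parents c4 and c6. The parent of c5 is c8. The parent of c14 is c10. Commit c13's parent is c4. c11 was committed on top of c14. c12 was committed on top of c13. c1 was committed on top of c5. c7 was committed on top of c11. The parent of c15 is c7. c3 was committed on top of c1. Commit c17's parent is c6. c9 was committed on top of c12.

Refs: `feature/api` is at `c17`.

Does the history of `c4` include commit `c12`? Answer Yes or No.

No

Ancestors of c4: {c2, c4}.
c12 is not in that set, so it is not an ancestor of c4.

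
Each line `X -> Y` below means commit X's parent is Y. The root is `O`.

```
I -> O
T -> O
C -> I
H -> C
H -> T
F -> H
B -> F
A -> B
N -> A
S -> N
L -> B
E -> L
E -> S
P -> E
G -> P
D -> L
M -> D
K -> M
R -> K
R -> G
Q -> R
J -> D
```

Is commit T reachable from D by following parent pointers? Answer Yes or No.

Ancestors of D (commits reachable by following parents): {B, C, D, F, H, I, L, O, T}.
T is in that set, so it is an ancestor of D.

Yes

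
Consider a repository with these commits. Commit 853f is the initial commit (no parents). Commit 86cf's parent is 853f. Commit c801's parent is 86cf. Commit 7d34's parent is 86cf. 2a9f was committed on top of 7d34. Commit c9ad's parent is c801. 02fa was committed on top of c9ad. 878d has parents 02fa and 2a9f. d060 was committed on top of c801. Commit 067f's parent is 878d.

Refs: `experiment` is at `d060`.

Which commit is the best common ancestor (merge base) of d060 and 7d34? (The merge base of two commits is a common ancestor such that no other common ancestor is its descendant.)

Ancestors of d060: {853f, 86cf, c801, d060}.
Ancestors of 7d34: {7d34, 853f, 86cf}.
Common ancestors: {853f, 86cf}.
Among these, 86cf is not an ancestor of any other common ancestor — it is the merge base.

86cf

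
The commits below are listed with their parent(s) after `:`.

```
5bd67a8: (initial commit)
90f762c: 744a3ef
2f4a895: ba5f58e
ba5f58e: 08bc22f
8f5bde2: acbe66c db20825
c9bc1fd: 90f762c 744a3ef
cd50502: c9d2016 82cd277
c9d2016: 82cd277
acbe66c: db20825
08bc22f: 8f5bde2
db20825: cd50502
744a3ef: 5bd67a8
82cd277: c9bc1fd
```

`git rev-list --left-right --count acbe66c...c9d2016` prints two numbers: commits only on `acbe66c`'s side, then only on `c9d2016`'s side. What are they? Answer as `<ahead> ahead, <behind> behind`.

3 ahead, 0 behind

Reachable from acbe66c: {5bd67a8, 744a3ef, 82cd277, 90f762c, acbe66c, c9bc1fd, c9d2016, cd50502, db20825}.
Reachable from c9d2016: {5bd67a8, 744a3ef, 82cd277, 90f762c, c9bc1fd, c9d2016}.
Only in acbe66c's history (ahead): {acbe66c, cd50502, db20825} — 3.
Only in c9d2016's history (behind): {} — 0.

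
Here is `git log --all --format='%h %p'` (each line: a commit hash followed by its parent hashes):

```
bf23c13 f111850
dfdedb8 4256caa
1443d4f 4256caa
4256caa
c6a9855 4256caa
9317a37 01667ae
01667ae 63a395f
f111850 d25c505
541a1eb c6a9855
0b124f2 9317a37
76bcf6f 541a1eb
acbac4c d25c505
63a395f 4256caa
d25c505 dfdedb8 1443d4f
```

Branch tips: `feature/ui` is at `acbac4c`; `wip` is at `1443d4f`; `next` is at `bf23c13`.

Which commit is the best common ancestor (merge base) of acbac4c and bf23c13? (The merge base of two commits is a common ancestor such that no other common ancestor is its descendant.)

d25c505

Ancestors of acbac4c: {1443d4f, 4256caa, acbac4c, d25c505, dfdedb8}.
Ancestors of bf23c13: {1443d4f, 4256caa, bf23c13, d25c505, dfdedb8, f111850}.
Common ancestors: {1443d4f, 4256caa, d25c505, dfdedb8}.
Among these, d25c505 is not an ancestor of any other common ancestor — it is the merge base.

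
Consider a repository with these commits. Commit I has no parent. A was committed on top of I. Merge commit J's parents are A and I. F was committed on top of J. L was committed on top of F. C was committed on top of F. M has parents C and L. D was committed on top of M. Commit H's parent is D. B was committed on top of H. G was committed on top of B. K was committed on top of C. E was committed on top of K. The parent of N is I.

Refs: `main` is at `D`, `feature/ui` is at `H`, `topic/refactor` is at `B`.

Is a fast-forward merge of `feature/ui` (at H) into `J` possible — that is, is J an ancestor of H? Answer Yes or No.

Yes

A fast-forward from J to H is possible iff J is an ancestor of H.
Ancestors of H: {A, C, D, F, H, I, J, L, M}.
J is among them, so fast-forward is possible.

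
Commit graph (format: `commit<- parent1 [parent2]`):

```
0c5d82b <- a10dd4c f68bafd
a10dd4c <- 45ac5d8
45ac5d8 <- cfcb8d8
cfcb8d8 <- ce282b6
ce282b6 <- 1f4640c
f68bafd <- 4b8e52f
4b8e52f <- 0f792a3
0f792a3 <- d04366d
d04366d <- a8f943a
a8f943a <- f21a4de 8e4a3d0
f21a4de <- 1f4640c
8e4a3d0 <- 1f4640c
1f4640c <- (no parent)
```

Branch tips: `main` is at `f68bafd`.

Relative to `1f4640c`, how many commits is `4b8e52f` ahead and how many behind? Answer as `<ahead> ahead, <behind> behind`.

Reachable from 4b8e52f: {0f792a3, 1f4640c, 4b8e52f, 8e4a3d0, a8f943a, d04366d, f21a4de}.
Reachable from 1f4640c: {1f4640c}.
Only in 4b8e52f's history (ahead): {0f792a3, 4b8e52f, 8e4a3d0, a8f943a, d04366d, f21a4de} — 6.
Only in 1f4640c's history (behind): {} — 0.

6 ahead, 0 behind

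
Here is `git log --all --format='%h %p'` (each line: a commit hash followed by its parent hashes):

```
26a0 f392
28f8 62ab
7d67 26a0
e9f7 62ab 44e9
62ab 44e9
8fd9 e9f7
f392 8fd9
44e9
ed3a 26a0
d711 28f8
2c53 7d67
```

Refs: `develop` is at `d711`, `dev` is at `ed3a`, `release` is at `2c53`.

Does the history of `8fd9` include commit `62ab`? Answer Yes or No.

Yes

Ancestors of 8fd9 (commits reachable by following parents): {44e9, 62ab, 8fd9, e9f7}.
62ab is in that set, so it is an ancestor of 8fd9.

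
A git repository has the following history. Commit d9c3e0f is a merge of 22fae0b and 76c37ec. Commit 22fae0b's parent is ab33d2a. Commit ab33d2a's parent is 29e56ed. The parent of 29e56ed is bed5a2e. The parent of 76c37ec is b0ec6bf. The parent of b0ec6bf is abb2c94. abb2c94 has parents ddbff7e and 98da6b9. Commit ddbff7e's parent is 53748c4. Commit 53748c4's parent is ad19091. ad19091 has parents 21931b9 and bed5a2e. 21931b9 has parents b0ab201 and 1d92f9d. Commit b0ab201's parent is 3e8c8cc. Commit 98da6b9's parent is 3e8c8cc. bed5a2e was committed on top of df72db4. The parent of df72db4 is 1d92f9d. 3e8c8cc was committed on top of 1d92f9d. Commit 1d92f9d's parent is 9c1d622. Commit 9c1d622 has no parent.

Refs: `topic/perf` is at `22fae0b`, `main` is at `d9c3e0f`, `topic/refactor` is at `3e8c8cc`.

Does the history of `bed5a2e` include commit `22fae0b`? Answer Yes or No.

No

Ancestors of bed5a2e: {1d92f9d, 9c1d622, bed5a2e, df72db4}.
22fae0b is not in that set, so it is not an ancestor of bed5a2e.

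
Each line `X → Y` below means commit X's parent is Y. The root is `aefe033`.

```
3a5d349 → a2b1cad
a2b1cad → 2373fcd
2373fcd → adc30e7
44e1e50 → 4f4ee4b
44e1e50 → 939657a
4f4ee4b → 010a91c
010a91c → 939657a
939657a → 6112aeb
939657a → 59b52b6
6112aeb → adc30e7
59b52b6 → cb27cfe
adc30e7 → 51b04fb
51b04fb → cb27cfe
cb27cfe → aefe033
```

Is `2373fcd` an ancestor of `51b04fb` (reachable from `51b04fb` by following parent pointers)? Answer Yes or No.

Ancestors of 51b04fb: {51b04fb, aefe033, cb27cfe}.
2373fcd is not in that set, so it is not an ancestor of 51b04fb.

No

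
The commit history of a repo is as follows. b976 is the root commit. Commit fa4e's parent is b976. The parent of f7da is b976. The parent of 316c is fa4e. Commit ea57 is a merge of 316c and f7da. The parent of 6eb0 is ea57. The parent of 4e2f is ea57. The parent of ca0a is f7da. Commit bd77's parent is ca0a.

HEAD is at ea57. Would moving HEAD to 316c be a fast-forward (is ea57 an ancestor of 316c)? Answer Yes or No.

A fast-forward from ea57 to 316c is possible iff ea57 is an ancestor of 316c.
Ancestors of 316c: {316c, b976, fa4e}.
ea57 is not among them, so fast-forward is not possible.

No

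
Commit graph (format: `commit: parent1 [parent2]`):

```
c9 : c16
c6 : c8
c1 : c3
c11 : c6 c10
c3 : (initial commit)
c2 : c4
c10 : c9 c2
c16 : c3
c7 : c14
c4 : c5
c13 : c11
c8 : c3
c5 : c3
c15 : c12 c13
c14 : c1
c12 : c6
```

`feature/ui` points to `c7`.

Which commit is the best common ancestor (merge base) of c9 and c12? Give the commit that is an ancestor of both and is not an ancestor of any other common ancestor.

c3

Ancestors of c9: {c16, c3, c9}.
Ancestors of c12: {c12, c3, c6, c8}.
Common ancestors: {c3}.
The only common ancestor is c3, so it is the merge base.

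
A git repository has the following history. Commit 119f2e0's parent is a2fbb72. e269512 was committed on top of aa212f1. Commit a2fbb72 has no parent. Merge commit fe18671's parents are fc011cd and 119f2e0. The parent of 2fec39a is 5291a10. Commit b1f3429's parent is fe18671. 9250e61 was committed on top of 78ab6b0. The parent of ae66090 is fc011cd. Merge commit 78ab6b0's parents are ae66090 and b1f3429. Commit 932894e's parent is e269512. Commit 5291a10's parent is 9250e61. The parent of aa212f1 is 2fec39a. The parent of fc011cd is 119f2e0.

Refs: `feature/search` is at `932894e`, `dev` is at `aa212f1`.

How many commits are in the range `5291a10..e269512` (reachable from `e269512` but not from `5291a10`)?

3

Reachable from e269512: {119f2e0, 2fec39a, 5291a10, 78ab6b0, 9250e61, a2fbb72, aa212f1, ae66090, b1f3429, e269512, fc011cd, fe18671}.
Reachable from 5291a10: {119f2e0, 5291a10, 78ab6b0, 9250e61, a2fbb72, ae66090, b1f3429, fc011cd, fe18671}.
In e269512's history but not 5291a10's: {2fec39a, aa212f1, e269512} — 3 commits.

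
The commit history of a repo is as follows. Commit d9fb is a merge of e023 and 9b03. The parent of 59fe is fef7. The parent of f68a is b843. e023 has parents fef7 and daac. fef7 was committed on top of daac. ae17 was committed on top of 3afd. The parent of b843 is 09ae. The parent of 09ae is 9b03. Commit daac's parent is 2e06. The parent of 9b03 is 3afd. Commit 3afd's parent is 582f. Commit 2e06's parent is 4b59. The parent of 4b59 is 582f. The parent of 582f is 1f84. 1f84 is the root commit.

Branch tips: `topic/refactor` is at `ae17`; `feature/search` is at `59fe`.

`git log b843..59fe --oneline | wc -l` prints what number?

Reachable from 59fe: {1f84, 2e06, 4b59, 582f, 59fe, daac, fef7}.
Reachable from b843: {09ae, 1f84, 3afd, 582f, 9b03, b843}.
In 59fe's history but not b843's: {2e06, 4b59, 59fe, daac, fef7} — 5 commits.

5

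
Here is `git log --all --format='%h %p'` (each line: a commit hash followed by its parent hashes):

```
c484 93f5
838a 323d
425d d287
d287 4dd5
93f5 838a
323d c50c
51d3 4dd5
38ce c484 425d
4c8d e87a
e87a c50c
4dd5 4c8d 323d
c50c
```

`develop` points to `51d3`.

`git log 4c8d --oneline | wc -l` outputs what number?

3

Walking parent pointers from 4c8d: reachable set = {4c8d, c50c, e87a}.
That is 3 commits.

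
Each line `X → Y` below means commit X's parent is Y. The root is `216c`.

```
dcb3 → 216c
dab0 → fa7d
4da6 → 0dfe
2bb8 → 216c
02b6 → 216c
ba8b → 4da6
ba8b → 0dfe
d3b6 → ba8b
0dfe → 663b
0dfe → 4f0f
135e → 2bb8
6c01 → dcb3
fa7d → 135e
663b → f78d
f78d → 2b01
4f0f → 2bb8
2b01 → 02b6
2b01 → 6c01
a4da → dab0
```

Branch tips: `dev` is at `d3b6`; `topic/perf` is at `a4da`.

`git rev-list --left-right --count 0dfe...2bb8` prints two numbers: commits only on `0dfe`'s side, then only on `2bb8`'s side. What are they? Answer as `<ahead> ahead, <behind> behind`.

Reachable from 0dfe: {02b6, 0dfe, 216c, 2b01, 2bb8, 4f0f, 663b, 6c01, dcb3, f78d}.
Reachable from 2bb8: {216c, 2bb8}.
Only in 0dfe's history (ahead): {02b6, 0dfe, 2b01, 4f0f, 663b, 6c01, dcb3, f78d} — 8.
Only in 2bb8's history (behind): {} — 0.

8 ahead, 0 behind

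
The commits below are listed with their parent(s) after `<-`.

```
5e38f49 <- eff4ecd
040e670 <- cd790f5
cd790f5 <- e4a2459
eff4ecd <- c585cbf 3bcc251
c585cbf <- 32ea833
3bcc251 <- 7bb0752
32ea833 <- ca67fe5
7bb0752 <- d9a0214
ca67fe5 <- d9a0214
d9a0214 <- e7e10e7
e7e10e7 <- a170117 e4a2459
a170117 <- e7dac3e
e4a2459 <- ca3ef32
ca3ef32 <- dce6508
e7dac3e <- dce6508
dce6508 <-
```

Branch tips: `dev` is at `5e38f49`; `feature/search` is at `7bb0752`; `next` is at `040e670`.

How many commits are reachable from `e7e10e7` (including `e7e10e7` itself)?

6

Walking parent pointers from e7e10e7: reachable set = {a170117, ca3ef32, dce6508, e4a2459, e7dac3e, e7e10e7}.
That is 6 commits.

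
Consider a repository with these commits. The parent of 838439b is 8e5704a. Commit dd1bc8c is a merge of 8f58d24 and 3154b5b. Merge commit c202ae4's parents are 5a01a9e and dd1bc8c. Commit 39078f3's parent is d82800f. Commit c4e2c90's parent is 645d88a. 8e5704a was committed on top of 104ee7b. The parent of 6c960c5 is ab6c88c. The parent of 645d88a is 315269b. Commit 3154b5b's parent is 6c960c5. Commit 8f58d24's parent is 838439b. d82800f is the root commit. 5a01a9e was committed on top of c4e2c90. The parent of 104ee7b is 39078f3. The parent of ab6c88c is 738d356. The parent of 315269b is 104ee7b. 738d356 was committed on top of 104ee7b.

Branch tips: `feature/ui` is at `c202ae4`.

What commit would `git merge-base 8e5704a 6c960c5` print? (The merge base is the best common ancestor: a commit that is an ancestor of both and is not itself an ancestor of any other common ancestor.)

Ancestors of 8e5704a: {104ee7b, 39078f3, 8e5704a, d82800f}.
Ancestors of 6c960c5: {104ee7b, 39078f3, 6c960c5, 738d356, ab6c88c, d82800f}.
Common ancestors: {104ee7b, 39078f3, d82800f}.
Among these, 104ee7b is not an ancestor of any other common ancestor — it is the merge base.

104ee7b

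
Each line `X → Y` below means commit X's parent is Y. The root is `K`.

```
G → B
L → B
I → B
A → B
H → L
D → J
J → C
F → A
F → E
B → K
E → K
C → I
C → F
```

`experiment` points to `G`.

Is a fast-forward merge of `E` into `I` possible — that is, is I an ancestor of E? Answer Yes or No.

A fast-forward from I to E is possible iff I is an ancestor of E.
Ancestors of E: {E, K}.
I is not among them, so fast-forward is not possible.

No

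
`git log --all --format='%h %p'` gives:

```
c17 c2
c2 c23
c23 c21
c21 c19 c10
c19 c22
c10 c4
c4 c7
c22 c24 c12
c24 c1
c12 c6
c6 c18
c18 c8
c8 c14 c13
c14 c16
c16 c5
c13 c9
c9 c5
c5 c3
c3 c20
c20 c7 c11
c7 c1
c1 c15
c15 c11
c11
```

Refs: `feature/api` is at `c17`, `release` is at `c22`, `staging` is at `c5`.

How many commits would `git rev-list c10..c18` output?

9

Reachable from c18: {c1, c11, c13, c14, c15, c16, c18, c20, c3, c5, c7, c8, c9}.
Reachable from c10: {c1, c10, c11, c15, c4, c7}.
In c18's history but not c10's: {c13, c14, c16, c18, c20, c3, c5, c8, c9} — 9 commits.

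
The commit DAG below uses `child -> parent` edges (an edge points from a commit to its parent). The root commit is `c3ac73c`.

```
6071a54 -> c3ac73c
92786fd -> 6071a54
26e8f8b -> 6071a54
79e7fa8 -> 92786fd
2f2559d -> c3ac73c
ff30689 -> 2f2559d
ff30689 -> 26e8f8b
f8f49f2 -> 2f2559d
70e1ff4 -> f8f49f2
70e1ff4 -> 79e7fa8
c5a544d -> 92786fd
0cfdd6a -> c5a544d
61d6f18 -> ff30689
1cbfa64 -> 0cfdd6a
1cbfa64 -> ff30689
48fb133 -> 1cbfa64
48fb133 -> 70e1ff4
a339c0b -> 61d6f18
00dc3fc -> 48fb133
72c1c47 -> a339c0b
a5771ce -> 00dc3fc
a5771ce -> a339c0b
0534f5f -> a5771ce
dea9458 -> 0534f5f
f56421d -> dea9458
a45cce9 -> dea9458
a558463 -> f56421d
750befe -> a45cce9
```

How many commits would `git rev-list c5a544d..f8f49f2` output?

Reachable from f8f49f2: {2f2559d, c3ac73c, f8f49f2}.
Reachable from c5a544d: {6071a54, 92786fd, c3ac73c, c5a544d}.
In f8f49f2's history but not c5a544d's: {2f2559d, f8f49f2} — 2 commits.

2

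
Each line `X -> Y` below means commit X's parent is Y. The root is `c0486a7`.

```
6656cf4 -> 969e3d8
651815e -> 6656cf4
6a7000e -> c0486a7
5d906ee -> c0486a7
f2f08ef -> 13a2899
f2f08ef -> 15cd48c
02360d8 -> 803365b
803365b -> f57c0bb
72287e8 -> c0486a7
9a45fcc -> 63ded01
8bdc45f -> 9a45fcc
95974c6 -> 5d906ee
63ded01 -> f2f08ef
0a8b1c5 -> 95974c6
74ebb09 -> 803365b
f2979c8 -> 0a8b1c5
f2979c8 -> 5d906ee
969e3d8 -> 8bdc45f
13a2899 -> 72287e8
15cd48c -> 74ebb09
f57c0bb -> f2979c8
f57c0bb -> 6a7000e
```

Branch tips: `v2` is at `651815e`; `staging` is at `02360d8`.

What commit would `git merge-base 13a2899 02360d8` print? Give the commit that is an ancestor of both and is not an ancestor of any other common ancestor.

Ancestors of 13a2899: {13a2899, 72287e8, c0486a7}.
Ancestors of 02360d8: {02360d8, 0a8b1c5, 5d906ee, 6a7000e, 803365b, 95974c6, c0486a7, f2979c8, f57c0bb}.
Common ancestors: {c0486a7}.
The only common ancestor is c0486a7, so it is the merge base.

c0486a7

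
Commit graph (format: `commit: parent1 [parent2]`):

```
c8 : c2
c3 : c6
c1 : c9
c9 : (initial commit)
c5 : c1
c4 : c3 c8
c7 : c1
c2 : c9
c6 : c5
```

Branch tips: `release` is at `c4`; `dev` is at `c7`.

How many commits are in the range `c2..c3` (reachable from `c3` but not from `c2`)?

Reachable from c3: {c1, c3, c5, c6, c9}.
Reachable from c2: {c2, c9}.
In c3's history but not c2's: {c1, c3, c5, c6} — 4 commits.

4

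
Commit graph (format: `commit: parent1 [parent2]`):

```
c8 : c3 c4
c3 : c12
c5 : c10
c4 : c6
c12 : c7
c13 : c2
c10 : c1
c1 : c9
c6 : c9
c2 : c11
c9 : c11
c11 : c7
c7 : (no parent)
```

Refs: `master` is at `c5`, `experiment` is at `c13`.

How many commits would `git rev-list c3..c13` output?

3

Reachable from c13: {c11, c13, c2, c7}.
Reachable from c3: {c12, c3, c7}.
In c13's history but not c3's: {c11, c13, c2} — 3 commits.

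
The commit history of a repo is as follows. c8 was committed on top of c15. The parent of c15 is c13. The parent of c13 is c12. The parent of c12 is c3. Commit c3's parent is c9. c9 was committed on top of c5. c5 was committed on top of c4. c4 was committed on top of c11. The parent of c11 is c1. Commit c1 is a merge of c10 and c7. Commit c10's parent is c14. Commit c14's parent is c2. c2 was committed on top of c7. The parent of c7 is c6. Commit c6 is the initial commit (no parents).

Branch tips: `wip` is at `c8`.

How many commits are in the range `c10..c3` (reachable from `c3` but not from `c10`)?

6

Reachable from c3: {c1, c10, c11, c14, c2, c3, c4, c5, c6, c7, c9}.
Reachable from c10: {c10, c14, c2, c6, c7}.
In c3's history but not c10's: {c1, c11, c3, c4, c5, c9} — 6 commits.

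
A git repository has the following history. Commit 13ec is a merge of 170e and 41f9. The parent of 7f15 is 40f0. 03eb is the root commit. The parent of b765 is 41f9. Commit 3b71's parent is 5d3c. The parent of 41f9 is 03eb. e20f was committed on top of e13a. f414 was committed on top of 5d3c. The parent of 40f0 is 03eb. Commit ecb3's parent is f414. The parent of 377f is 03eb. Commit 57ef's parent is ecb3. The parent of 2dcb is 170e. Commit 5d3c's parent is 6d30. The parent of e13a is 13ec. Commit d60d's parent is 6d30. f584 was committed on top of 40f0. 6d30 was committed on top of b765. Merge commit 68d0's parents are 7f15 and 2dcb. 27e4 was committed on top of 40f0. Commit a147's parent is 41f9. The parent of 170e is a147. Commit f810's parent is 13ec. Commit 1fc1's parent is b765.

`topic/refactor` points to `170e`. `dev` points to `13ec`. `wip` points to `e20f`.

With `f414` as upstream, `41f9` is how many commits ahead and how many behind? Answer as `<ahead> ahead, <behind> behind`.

0 ahead, 4 behind

Reachable from 41f9: {03eb, 41f9}.
Reachable from f414: {03eb, 41f9, 5d3c, 6d30, b765, f414}.
Only in 41f9's history (ahead): {} — 0.
Only in f414's history (behind): {5d3c, 6d30, b765, f414} — 4.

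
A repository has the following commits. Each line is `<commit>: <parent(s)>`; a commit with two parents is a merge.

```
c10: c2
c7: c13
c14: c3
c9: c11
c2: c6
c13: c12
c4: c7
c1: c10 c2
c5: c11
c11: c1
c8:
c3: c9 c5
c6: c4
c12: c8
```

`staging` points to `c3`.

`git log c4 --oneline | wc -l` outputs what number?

5

Walking parent pointers from c4: reachable set = {c12, c13, c4, c7, c8}.
That is 5 commits.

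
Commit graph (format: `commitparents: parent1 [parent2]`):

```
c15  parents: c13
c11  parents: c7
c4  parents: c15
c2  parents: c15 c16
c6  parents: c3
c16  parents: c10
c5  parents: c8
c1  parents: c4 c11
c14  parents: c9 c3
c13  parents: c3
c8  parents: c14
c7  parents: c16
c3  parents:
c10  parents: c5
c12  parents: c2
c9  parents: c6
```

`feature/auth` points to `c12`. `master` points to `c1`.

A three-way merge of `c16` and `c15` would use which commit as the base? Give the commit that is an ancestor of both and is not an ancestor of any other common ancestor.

Ancestors of c16: {c10, c14, c16, c3, c5, c6, c8, c9}.
Ancestors of c15: {c13, c15, c3}.
Common ancestors: {c3}.
The only common ancestor is c3, so it is the merge base.

c3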